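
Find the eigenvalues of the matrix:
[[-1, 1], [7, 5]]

Characteristic equation: det(A - λI) = 0
λ² - (trace)λ + (det) = 0
trace = -1 + 5 = 4, det = (-1)(5) - (1)(7) = -12
λ² - (4)λ + (-12) = 0
λ = (4 ± √((4)² - 4·(-12))) / 2 = (4 ± √64) / 2
Solving: λ = -2, 6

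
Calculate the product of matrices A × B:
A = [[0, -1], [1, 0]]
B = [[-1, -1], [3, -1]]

Matrix multiplication:
C[0][0] = 0×-1 + -1×3 = -3
C[0][1] = 0×-1 + -1×-1 = 1
C[1][0] = 1×-1 + 0×3 = -1
C[1][1] = 1×-1 + 0×-1 = -1
Result: [[-3, 1], [-1, -1]]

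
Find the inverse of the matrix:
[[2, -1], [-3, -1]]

For [[a,b],[c,d]], inverse = (1/det)·[[d,-b],[-c,a]]
det = (2)(-1) - (-1)(-3) = -2 - 3 = -5
Inverse = (1/-5)·[[-1, 1], [3, 2]]
= [[1/5, -1/5], [-3/5, -2/5]]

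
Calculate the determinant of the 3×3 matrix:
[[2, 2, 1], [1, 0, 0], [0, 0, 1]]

Expansion along first row:
det = 2·det([[0,0],[0,1]]) - 2·det([[1,0],[0,1]]) + 1·det([[1,0],[0,0]])
    = 2·(0·1 - 0·0) - 2·(1·1 - 0·0) + 1·(1·0 - 0·0)
    = 2·0 - 2·1 + 1·0
    = 0 + -2 + 0 = -2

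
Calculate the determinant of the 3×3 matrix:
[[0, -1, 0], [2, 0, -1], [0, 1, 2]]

Expansion along first row:
det = 0·det([[0,-1],[1,2]]) - -1·det([[2,-1],[0,2]]) + 0·det([[2,0],[0,1]])
    = 0·(0·2 - -1·1) - -1·(2·2 - -1·0) + 0·(2·1 - 0·0)
    = 0·1 - -1·4 + 0·2
    = 0 + 4 + 0 = 4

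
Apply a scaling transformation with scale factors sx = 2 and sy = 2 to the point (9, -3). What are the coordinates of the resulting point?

Scaling matrix:
[[2, 0], [0, 2]]
Result: (9 × 2, -3 × 2) = (18, -6)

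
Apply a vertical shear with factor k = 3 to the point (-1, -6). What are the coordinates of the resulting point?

Shear matrix for vertical shear with factor k = 3:
[[1, 0], [3, 1]]
Result: (-1, -6) → (-1, -9)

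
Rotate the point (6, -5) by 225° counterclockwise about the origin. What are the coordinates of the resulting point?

Rotation matrix for 225°: [[cos 225°, -sin 225°], [sin 225°, cos 225°]] ≈ [[-0.707107, 0.707107], [-0.707107, -0.707107]]
[[-0.707107, 0.707107], [-0.707107, -0.707107]] × [6, -5]ᵀ ≈ [-7.7782, -0.7071]ᵀ
Result: (-7.7782, -0.7071)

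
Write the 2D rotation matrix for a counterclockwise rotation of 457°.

Rotation matrix formula: [[cos θ, -sin θ], [sin θ, cos θ]]
For θ = 457°:
cos(457°) = -0.1219
sin(457°) = 0.9925
Result: [[-0.1219, -0.9925], [0.9925, -0.1219]]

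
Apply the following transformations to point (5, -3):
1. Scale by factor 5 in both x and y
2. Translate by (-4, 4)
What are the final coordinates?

Step 1: Scale (5, -3) by 5 → (25, -15)
Step 2: Translate by (-4, 4) → (21, -11)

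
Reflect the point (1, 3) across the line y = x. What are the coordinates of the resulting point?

Reflection across line y = x: (1, 3) → (3, 1)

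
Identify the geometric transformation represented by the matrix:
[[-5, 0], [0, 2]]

This matrix represents: non-uniform scaling by sx = -5, sy = 2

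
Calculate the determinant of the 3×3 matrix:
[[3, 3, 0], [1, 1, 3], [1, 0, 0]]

Expansion along first row:
det = 3·det([[1,3],[0,0]]) - 3·det([[1,3],[1,0]]) + 0·det([[1,1],[1,0]])
    = 3·(1·0 - 3·0) - 3·(1·0 - 3·1) + 0·(1·0 - 1·1)
    = 3·0 - 3·-3 + 0·-1
    = 0 + 9 + 0 = 9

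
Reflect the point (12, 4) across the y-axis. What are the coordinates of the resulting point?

Reflection across y-axis: (12, 4) → (-12, 4)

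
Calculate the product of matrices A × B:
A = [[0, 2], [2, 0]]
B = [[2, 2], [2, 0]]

Matrix multiplication:
C[0][0] = 0×2 + 2×2 = 4
C[0][1] = 0×2 + 2×0 = 0
C[1][0] = 2×2 + 0×2 = 4
C[1][1] = 2×2 + 0×0 = 4
Result: [[4, 0], [4, 4]]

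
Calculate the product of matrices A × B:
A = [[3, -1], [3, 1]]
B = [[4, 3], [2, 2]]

Matrix multiplication:
C[0][0] = 3×4 + -1×2 = 10
C[0][1] = 3×3 + -1×2 = 7
C[1][0] = 3×4 + 1×2 = 14
C[1][1] = 3×3 + 1×2 = 11
Result: [[10, 7], [14, 11]]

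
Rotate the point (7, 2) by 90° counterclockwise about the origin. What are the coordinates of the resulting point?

Rotation matrix for 90°: [[cos 90°, -sin 90°], [sin 90°, cos 90°]] = [[0, -1], [1, 0]]
[[0, -1], [1, 0]] × [7, 2]ᵀ = [-2, 7]ᵀ
Result: (-2, 7)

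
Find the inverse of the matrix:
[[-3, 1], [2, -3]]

For [[a,b],[c,d]], inverse = (1/det)·[[d,-b],[-c,a]]
det = (-3)(-3) - (1)(2) = 9 - 2 = 7
Inverse = (1/7)·[[-3, -1], [-2, -3]]
= [[-3/7, -1/7], [-2/7, -3/7]]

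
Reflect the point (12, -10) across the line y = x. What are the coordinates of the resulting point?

Reflection across line y = x: (12, -10) → (-10, 12)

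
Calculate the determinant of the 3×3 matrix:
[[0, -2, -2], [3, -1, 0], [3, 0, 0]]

Expansion along first row:
det = 0·det([[-1,0],[0,0]]) - -2·det([[3,0],[3,0]]) + -2·det([[3,-1],[3,0]])
    = 0·(-1·0 - 0·0) - -2·(3·0 - 0·3) + -2·(3·0 - -1·3)
    = 0·0 - -2·0 + -2·3
    = 0 + 0 + -6 = -6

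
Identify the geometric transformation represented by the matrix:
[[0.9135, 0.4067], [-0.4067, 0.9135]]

This matrix represents: rotation by 336° counterclockwise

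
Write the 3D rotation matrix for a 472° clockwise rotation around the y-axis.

Rotation matrix for clockwise 472° around y-axis:
A clockwise rotation by 472° is a counterclockwise rotation by -472°.
cos(-472°) = -0.3746, sin(-472°) = -0.9272
Result: [[-0.3746, 0, -0.9272], [0, 1, 0], [0.9272, 0, -0.3746]]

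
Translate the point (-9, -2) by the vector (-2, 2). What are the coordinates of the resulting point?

Translation by (-2, 2) (homogeneous matrix [[1, 0, -2], [0, 1, 2], [0, 0, 1]]):
x' = -9 + -2 = -11
y' = -2 + 2 = 0
Result: (-11, 0)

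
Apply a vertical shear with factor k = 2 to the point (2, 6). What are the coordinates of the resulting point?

Shear matrix for vertical shear with factor k = 2:
[[1, 0], [2, 1]]
Result: (2, 6) → (2, 10)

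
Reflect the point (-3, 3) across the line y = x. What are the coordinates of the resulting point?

Reflection across line y = x: (-3, 3) → (3, -3)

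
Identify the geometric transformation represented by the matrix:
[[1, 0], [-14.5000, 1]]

This matrix represents: vertical shear with factor -14.5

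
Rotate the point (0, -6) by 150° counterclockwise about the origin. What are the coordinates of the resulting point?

Rotation matrix for 150°: [[cos 150°, -sin 150°], [sin 150°, cos 150°]] ≈ [[-0.866025, -0.500000], [0.500000, -0.866025]]
[[-0.866025, -0.500000], [0.500000, -0.866025]] × [0, -6]ᵀ ≈ [3, 5.1962]ᵀ
Result: (3, 5.1962)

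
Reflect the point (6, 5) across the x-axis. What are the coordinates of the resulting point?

Reflection across x-axis: (6, 5) → (6, -5)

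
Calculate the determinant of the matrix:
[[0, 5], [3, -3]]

For a 2×2 matrix [[a, b], [c, d]], det = ad - bc
det = (0)(-3) - (5)(3) = 0 - 15 = -15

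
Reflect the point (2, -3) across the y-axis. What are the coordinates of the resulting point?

Reflection across y-axis: (2, -3) → (-2, -3)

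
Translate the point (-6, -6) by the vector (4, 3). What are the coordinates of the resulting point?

Translation by (4, 3) (homogeneous matrix [[1, 0, 4], [0, 1, 3], [0, 0, 1]]):
x' = -6 + 4 = -2
y' = -6 + 3 = -3
Result: (-2, -3)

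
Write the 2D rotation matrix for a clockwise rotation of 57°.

Rotation matrix formula: [[cos θ, -sin θ], [sin θ, cos θ]]
A clockwise rotation by 57° is equivalent to a counterclockwise rotation by -57°.
For θ = -57°:
cos(-57°) = 0.5446
sin(-57°) = -0.8387
Result: [[0.5446, 0.8387], [-0.8387, 0.5446]]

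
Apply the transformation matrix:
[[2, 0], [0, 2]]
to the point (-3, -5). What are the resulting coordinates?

Matrix multiplication:
[[2, 0], [0, 2]] × [-3, -5]ᵀ
= [(2)(-3) + (0)(-5), (0)(-3) + (2)(-5)]ᵀ
= [-6, -10]ᵀ
Result: (-6, -10)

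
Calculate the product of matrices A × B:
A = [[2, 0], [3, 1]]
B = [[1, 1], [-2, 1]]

Matrix multiplication:
C[0][0] = 2×1 + 0×-2 = 2
C[0][1] = 2×1 + 0×1 = 2
C[1][0] = 3×1 + 1×-2 = 1
C[1][1] = 3×1 + 1×1 = 4
Result: [[2, 2], [1, 4]]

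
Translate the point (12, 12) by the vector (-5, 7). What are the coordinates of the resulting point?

Translation by (-5, 7) (homogeneous matrix [[1, 0, -5], [0, 1, 7], [0, 0, 1]]):
x' = 12 + -5 = 7
y' = 12 + 7 = 19
Result: (7, 19)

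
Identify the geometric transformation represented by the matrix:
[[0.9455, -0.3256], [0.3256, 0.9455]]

This matrix represents: rotation by 19° counterclockwise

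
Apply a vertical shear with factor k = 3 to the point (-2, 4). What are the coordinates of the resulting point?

Shear matrix for vertical shear with factor k = 3:
[[1, 0], [3, 1]]
Result: (-2, 4) → (-2, -2)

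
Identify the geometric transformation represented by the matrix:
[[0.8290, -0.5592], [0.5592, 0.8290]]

This matrix represents: rotation by 34° counterclockwise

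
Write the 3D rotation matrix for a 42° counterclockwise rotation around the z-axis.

Rotation matrix for counterclockwise 42° around z-axis:
cos(42°) = 0.7431, sin(42°) = 0.6691
Result: [[0.7431, -0.6691, 0], [0.6691, 0.7431, 0], [0, 0, 1]]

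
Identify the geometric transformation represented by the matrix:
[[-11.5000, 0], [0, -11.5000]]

This matrix represents: uniform scaling by factor -11.5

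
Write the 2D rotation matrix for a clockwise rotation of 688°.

Rotation matrix formula: [[cos θ, -sin θ], [sin θ, cos θ]]
A clockwise rotation by 688° is equivalent to a counterclockwise rotation by -688°.
For θ = -688°:
cos(-688°) = 0.8480
sin(-688°) = 0.5299
Result: [[0.8480, -0.5299], [0.5299, 0.8480]]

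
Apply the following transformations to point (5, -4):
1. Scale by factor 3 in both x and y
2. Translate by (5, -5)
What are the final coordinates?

Step 1: Scale (5, -4) by 3 → (15, -12)
Step 2: Translate by (5, -5) → (20, -17)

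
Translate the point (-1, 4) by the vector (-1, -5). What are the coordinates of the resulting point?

Translation by (-1, -5) (homogeneous matrix [[1, 0, -1], [0, 1, -5], [0, 0, 1]]):
x' = -1 + -1 = -2
y' = 4 + -5 = -1
Result: (-2, -1)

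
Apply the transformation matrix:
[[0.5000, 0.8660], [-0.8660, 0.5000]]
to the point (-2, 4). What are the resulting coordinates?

Matrix multiplication:
[[0.5000, 0.8660], [-0.8660, 0.5000]] × [-2, 4]ᵀ
= [(0.5000)(-2) + (0.8660)(4), (-0.8660)(-2) + (0.5000)(4)]ᵀ
= [2.4640, 3.7320]ᵀ
Result: (2.4640, 3.7320)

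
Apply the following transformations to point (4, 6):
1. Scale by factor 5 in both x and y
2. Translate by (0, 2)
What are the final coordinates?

Step 1: Scale (4, 6) by 5 → (20, 30)
Step 2: Translate by (0, 2) → (20, 32)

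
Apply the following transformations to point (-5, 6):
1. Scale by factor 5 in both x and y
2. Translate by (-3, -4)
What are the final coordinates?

Step 1: Scale (-5, 6) by 5 → (-25, 30)
Step 2: Translate by (-3, -4) → (-28, 26)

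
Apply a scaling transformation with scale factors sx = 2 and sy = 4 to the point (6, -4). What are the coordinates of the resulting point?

Scaling matrix:
[[2, 0], [0, 4]]
Result: (6 × 2, -4 × 4) = (12, -16)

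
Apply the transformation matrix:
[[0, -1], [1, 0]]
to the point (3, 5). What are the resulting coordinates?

Matrix multiplication:
[[0, -1], [1, 0]] × [3, 5]ᵀ
= [(0)(3) + (-1)(5), (1)(3) + (0)(5)]ᵀ
= [-5, 3]ᵀ
Result: (-5, 3)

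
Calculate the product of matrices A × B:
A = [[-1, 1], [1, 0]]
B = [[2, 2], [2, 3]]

Matrix multiplication:
C[0][0] = -1×2 + 1×2 = 0
C[0][1] = -1×2 + 1×3 = 1
C[1][0] = 1×2 + 0×2 = 2
C[1][1] = 1×2 + 0×3 = 2
Result: [[0, 1], [2, 2]]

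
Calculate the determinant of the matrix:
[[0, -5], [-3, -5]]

For a 2×2 matrix [[a, b], [c, d]], det = ad - bc
det = (0)(-5) - (-5)(-3) = 0 - 15 = -15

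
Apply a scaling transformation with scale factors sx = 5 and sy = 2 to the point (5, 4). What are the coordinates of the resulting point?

Scaling matrix:
[[5, 0], [0, 2]]
Result: (5 × 5, 4 × 2) = (25, 8)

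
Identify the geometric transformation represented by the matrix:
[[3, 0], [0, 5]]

This matrix represents: non-uniform scaling by sx = 3, sy = 5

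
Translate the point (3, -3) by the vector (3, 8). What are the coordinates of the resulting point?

Translation by (3, 8) (homogeneous matrix [[1, 0, 3], [0, 1, 8], [0, 0, 1]]):
x' = 3 + 3 = 6
y' = -3 + 8 = 5
Result: (6, 5)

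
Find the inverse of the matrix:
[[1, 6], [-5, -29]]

For [[a,b],[c,d]], inverse = (1/det)·[[d,-b],[-c,a]]
det = (1)(-29) - (6)(-5) = -29 - -30 = 1
Inverse = [[-29, -6], [5, 1]]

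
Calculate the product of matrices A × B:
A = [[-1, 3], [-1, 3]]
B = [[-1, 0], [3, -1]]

Matrix multiplication:
C[0][0] = -1×-1 + 3×3 = 10
C[0][1] = -1×0 + 3×-1 = -3
C[1][0] = -1×-1 + 3×3 = 10
C[1][1] = -1×0 + 3×-1 = -3
Result: [[10, -3], [10, -3]]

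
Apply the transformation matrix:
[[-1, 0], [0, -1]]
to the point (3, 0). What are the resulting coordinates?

Matrix multiplication:
[[-1, 0], [0, -1]] × [3, 0]ᵀ
= [(-1)(3) + (0)(0), (0)(3) + (-1)(0)]ᵀ
= [-3, 0]ᵀ
Result: (-3, 0)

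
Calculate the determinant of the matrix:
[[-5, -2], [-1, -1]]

For a 2×2 matrix [[a, b], [c, d]], det = ad - bc
det = (-5)(-1) - (-2)(-1) = 5 - 2 = 3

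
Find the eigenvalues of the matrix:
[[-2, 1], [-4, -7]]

Characteristic equation: det(A - λI) = 0
λ² - (trace)λ + (det) = 0
trace = -2 + -7 = -9, det = (-2)(-7) - (1)(-4) = 18
λ² - (-9)λ + (18) = 0
λ = (-9 ± √((-9)² - 4·(18))) / 2 = (-9 ± √9) / 2
Solving: λ = -6, -3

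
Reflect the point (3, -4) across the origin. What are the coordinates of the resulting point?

Reflection across origin: (3, -4) → (-3, 4)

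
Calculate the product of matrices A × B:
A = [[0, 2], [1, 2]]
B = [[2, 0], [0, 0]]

Matrix multiplication:
C[0][0] = 0×2 + 2×0 = 0
C[0][1] = 0×0 + 2×0 = 0
C[1][0] = 1×2 + 2×0 = 2
C[1][1] = 1×0 + 2×0 = 0
Result: [[0, 0], [2, 0]]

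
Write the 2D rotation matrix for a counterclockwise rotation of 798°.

Rotation matrix formula: [[cos θ, -sin θ], [sin θ, cos θ]]
For θ = 798°:
cos(798°) = 0.2079
sin(798°) = 0.9781
Result: [[0.2079, -0.9781], [0.9781, 0.2079]]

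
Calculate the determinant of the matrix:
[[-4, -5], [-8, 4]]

For a 2×2 matrix [[a, b], [c, d]], det = ad - bc
det = (-4)(4) - (-5)(-8) = -16 - 40 = -56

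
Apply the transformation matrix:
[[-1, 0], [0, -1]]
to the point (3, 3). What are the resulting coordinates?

Matrix multiplication:
[[-1, 0], [0, -1]] × [3, 3]ᵀ
= [(-1)(3) + (0)(3), (0)(3) + (-1)(3)]ᵀ
= [-3, -3]ᵀ
Result: (-3, -3)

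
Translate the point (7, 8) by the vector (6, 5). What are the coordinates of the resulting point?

Translation by (6, 5) (homogeneous matrix [[1, 0, 6], [0, 1, 5], [0, 0, 1]]):
x' = 7 + 6 = 13
y' = 8 + 5 = 13
Result: (13, 13)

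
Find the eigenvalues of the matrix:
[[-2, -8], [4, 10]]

Characteristic equation: det(A - λI) = 0
λ² - (trace)λ + (det) = 0
trace = -2 + 10 = 8, det = (-2)(10) - (-8)(4) = 12
λ² - (8)λ + (12) = 0
λ = (8 ± √((8)² - 4·(12))) / 2 = (8 ± √16) / 2
Solving: λ = 2, 6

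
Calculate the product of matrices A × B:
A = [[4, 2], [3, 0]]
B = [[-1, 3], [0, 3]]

Matrix multiplication:
C[0][0] = 4×-1 + 2×0 = -4
C[0][1] = 4×3 + 2×3 = 18
C[1][0] = 3×-1 + 0×0 = -3
C[1][1] = 3×3 + 0×3 = 9
Result: [[-4, 18], [-3, 9]]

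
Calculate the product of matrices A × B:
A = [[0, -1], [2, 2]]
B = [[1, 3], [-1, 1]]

Matrix multiplication:
C[0][0] = 0×1 + -1×-1 = 1
C[0][1] = 0×3 + -1×1 = -1
C[1][0] = 2×1 + 2×-1 = 0
C[1][1] = 2×3 + 2×1 = 8
Result: [[1, -1], [0, 8]]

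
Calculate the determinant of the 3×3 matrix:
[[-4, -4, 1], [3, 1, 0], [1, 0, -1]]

Expansion along first row:
det = -4·det([[1,0],[0,-1]]) - -4·det([[3,0],[1,-1]]) + 1·det([[3,1],[1,0]])
    = -4·(1·-1 - 0·0) - -4·(3·-1 - 0·1) + 1·(3·0 - 1·1)
    = -4·-1 - -4·-3 + 1·-1
    = 4 + -12 + -1 = -9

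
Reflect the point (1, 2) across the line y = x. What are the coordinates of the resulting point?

Reflection across line y = x: (1, 2) → (2, 1)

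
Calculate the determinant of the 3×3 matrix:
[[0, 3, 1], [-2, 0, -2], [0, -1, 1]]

Expansion along first row:
det = 0·det([[0,-2],[-1,1]]) - 3·det([[-2,-2],[0,1]]) + 1·det([[-2,0],[0,-1]])
    = 0·(0·1 - -2·-1) - 3·(-2·1 - -2·0) + 1·(-2·-1 - 0·0)
    = 0·-2 - 3·-2 + 1·2
    = 0 + 6 + 2 = 8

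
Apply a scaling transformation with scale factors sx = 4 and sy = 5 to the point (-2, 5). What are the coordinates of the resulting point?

Scaling matrix:
[[4, 0], [0, 5]]
Result: (-2 × 4, 5 × 5) = (-8, 25)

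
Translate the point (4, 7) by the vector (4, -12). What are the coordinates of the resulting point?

Translation by (4, -12) (homogeneous matrix [[1, 0, 4], [0, 1, -12], [0, 0, 1]]):
x' = 4 + 4 = 8
y' = 7 + -12 = -5
Result: (8, -5)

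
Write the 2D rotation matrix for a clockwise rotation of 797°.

Rotation matrix formula: [[cos θ, -sin θ], [sin θ, cos θ]]
A clockwise rotation by 797° is equivalent to a counterclockwise rotation by -797°.
For θ = -797°:
cos(-797°) = 0.2250
sin(-797°) = -0.9744
Result: [[0.2250, 0.9744], [-0.9744, 0.2250]]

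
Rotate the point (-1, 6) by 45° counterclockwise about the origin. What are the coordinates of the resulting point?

Rotation matrix for 45°: [[cos 45°, -sin 45°], [sin 45°, cos 45°]] ≈ [[0.707107, -0.707107], [0.707107, 0.707107]]
[[0.707107, -0.707107], [0.707107, 0.707107]] × [-1, 6]ᵀ ≈ [-4.9497, 3.5355]ᵀ
Result: (-4.9497, 3.5355)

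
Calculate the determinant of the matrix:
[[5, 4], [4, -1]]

For a 2×2 matrix [[a, b], [c, d]], det = ad - bc
det = (5)(-1) - (4)(4) = -5 - 16 = -21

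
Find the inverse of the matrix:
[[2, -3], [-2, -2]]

For [[a,b],[c,d]], inverse = (1/det)·[[d,-b],[-c,a]]
det = (2)(-2) - (-3)(-2) = -4 - 6 = -10
Inverse = (1/-10)·[[-2, 3], [2, 2]]
= [[1/5, -3/10], [-1/5, -1/5]]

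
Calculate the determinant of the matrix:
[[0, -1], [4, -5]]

For a 2×2 matrix [[a, b], [c, d]], det = ad - bc
det = (0)(-5) - (-1)(4) = 0 - -4 = 4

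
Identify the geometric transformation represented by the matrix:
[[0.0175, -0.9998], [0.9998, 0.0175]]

This matrix represents: rotation by 89° counterclockwise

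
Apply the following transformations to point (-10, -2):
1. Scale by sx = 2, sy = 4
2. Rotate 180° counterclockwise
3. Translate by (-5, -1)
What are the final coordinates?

Step 1: Scale → (-20, -8)
Step 2: Rotate 180° → (20, 8)
Step 3: Translate → (15, 7)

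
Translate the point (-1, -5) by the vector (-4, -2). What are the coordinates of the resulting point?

Translation by (-4, -2) (homogeneous matrix [[1, 0, -4], [0, 1, -2], [0, 0, 1]]):
x' = -1 + -4 = -5
y' = -5 + -2 = -7
Result: (-5, -7)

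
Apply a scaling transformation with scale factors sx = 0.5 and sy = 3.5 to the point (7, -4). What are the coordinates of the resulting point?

Scaling matrix:
[[0.50, 0], [0, 3.50]]
Result: (7 × 0.5, -4 × 3.5) = (3.5, -14)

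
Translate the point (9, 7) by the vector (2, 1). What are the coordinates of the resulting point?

Translation by (2, 1) (homogeneous matrix [[1, 0, 2], [0, 1, 1], [0, 0, 1]]):
x' = 9 + 2 = 11
y' = 7 + 1 = 8
Result: (11, 8)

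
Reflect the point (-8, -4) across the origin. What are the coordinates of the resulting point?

Reflection across origin: (-8, -4) → (8, 4)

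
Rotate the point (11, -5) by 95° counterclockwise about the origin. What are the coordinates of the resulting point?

Rotation matrix for 95°: [[cos 95°, -sin 95°], [sin 95°, cos 95°]] ≈ [[-0.087156, -0.996195], [0.996195, -0.087156]]
[[-0.087156, -0.996195], [0.996195, -0.087156]] × [11, -5]ᵀ ≈ [4.0223, 11.3939]ᵀ
Result: (4.0223, 11.3939)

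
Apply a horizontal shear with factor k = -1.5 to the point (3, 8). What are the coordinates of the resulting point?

Shear matrix for horizontal shear with factor k = -1.5:
[[1, -1.50], [0, 1]]
Result: (3, 8) → (-9, 8)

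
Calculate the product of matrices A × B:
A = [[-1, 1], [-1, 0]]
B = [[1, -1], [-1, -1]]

Matrix multiplication:
C[0][0] = -1×1 + 1×-1 = -2
C[0][1] = -1×-1 + 1×-1 = 0
C[1][0] = -1×1 + 0×-1 = -1
C[1][1] = -1×-1 + 0×-1 = 1
Result: [[-2, 0], [-1, 1]]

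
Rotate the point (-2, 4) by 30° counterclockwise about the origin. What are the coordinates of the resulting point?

Rotation matrix for 30°: [[cos 30°, -sin 30°], [sin 30°, cos 30°]] ≈ [[0.866025, -0.500000], [0.500000, 0.866025]]
[[0.866025, -0.500000], [0.500000, 0.866025]] × [-2, 4]ᵀ ≈ [-3.7321, 2.4641]ᵀ
Result: (-3.7321, 2.4641)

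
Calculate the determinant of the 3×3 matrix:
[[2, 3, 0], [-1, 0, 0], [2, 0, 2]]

Expansion along first row:
det = 2·det([[0,0],[0,2]]) - 3·det([[-1,0],[2,2]]) + 0·det([[-1,0],[2,0]])
    = 2·(0·2 - 0·0) - 3·(-1·2 - 0·2) + 0·(-1·0 - 0·2)
    = 2·0 - 3·-2 + 0·0
    = 0 + 6 + 0 = 6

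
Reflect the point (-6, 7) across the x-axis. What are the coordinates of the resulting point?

Reflection across x-axis: (-6, 7) → (-6, -7)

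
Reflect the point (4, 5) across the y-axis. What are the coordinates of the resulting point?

Reflection across y-axis: (4, 5) → (-4, 5)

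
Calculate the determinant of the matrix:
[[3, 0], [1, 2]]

For a 2×2 matrix [[a, b], [c, d]], det = ad - bc
det = (3)(2) - (0)(1) = 6 - 0 = 6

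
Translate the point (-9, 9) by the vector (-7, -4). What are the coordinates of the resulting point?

Translation by (-7, -4) (homogeneous matrix [[1, 0, -7], [0, 1, -4], [0, 0, 1]]):
x' = -9 + -7 = -16
y' = 9 + -4 = 5
Result: (-16, 5)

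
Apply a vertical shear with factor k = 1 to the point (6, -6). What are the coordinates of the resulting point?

Shear matrix for vertical shear with factor k = 1:
[[1, 0], [1, 1]]
Result: (6, -6) → (6, 0)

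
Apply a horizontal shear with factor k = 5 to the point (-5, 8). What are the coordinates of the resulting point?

Shear matrix for horizontal shear with factor k = 5:
[[1, 5], [0, 1]]
Result: (-5, 8) → (35, 8)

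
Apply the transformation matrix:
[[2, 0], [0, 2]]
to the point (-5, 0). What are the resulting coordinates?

Matrix multiplication:
[[2, 0], [0, 2]] × [-5, 0]ᵀ
= [(2)(-5) + (0)(0), (0)(-5) + (2)(0)]ᵀ
= [-10, 0]ᵀ
Result: (-10, 0)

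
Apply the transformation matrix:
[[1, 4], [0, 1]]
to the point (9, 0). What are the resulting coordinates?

Matrix multiplication:
[[1, 4], [0, 1]] × [9, 0]ᵀ
= [(1)(9) + (4)(0), (0)(9) + (1)(0)]ᵀ
= [9, 0]ᵀ
Result: (9, 0)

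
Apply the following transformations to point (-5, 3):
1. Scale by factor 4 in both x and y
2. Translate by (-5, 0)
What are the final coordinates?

Step 1: Scale (-5, 3) by 4 → (-20, 12)
Step 2: Translate by (-5, 0) → (-25, 12)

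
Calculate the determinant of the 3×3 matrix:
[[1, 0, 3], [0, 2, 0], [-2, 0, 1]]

Expansion along first row:
det = 1·det([[2,0],[0,1]]) - 0·det([[0,0],[-2,1]]) + 3·det([[0,2],[-2,0]])
    = 1·(2·1 - 0·0) - 0·(0·1 - 0·-2) + 3·(0·0 - 2·-2)
    = 1·2 - 0·0 + 3·4
    = 2 + 0 + 12 = 14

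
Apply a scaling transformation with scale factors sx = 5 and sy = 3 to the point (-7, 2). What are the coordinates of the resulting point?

Scaling matrix:
[[5, 0], [0, 3]]
Result: (-7 × 5, 2 × 3) = (-35, 6)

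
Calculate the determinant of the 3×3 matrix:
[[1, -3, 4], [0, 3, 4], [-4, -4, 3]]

Expansion along first row:
det = 1·det([[3,4],[-4,3]]) - -3·det([[0,4],[-4,3]]) + 4·det([[0,3],[-4,-4]])
    = 1·(3·3 - 4·-4) - -3·(0·3 - 4·-4) + 4·(0·-4 - 3·-4)
    = 1·25 - -3·16 + 4·12
    = 25 + 48 + 48 = 121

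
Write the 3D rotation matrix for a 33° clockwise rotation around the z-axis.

Rotation matrix for clockwise 33° around z-axis:
A clockwise rotation by 33° is a counterclockwise rotation by -33°.
cos(-33°) = 0.8387, sin(-33°) = -0.5446
Result: [[0.8387, 0.5446, 0], [-0.5446, 0.8387, 0], [0, 0, 1]]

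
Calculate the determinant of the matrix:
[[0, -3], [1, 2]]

For a 2×2 matrix [[a, b], [c, d]], det = ad - bc
det = (0)(2) - (-3)(1) = 0 - -3 = 3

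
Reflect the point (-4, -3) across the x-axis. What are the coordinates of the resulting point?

Reflection across x-axis: (-4, -3) → (-4, 3)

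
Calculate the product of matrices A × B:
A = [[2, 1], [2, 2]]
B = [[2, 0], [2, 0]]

Matrix multiplication:
C[0][0] = 2×2 + 1×2 = 6
C[0][1] = 2×0 + 1×0 = 0
C[1][0] = 2×2 + 2×2 = 8
C[1][1] = 2×0 + 2×0 = 0
Result: [[6, 0], [8, 0]]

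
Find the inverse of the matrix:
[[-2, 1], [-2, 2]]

For [[a,b],[c,d]], inverse = (1/det)·[[d,-b],[-c,a]]
det = (-2)(2) - (1)(-2) = -4 - -2 = -2
Inverse = (1/-2)·[[2, -1], [2, -2]]
= [[-1, 1/2], [-1, 1]]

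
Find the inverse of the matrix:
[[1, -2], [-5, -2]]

For [[a,b],[c,d]], inverse = (1/det)·[[d,-b],[-c,a]]
det = (1)(-2) - (-2)(-5) = -2 - 10 = -12
Inverse = (1/-12)·[[-2, 2], [5, 1]]
= [[1/6, -1/6], [-5/12, -1/12]]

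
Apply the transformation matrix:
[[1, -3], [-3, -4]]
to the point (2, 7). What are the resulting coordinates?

Matrix multiplication:
[[1, -3], [-3, -4]] × [2, 7]ᵀ
= [(1)(2) + (-3)(7), (-3)(2) + (-4)(7)]ᵀ
= [-19, -34]ᵀ
Result: (-19, -34)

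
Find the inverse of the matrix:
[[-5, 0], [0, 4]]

For [[a,b],[c,d]], inverse = (1/det)·[[d,-b],[-c,a]]
det = (-5)(4) - (0)(0) = -20 - 0 = -20
Inverse = (1/-20)·[[4, 0], [0, -5]]
= [[-1/5, 0], [0, 1/4]]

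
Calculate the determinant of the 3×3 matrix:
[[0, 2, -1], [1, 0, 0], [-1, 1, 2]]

Expansion along first row:
det = 0·det([[0,0],[1,2]]) - 2·det([[1,0],[-1,2]]) + -1·det([[1,0],[-1,1]])
    = 0·(0·2 - 0·1) - 2·(1·2 - 0·-1) + -1·(1·1 - 0·-1)
    = 0·0 - 2·2 + -1·1
    = 0 + -4 + -1 = -5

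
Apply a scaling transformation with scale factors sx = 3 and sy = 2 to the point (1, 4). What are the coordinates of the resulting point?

Scaling matrix:
[[3, 0], [0, 2]]
Result: (1 × 3, 4 × 2) = (3, 8)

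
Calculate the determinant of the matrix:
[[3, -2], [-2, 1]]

For a 2×2 matrix [[a, b], [c, d]], det = ad - bc
det = (3)(1) - (-2)(-2) = 3 - 4 = -1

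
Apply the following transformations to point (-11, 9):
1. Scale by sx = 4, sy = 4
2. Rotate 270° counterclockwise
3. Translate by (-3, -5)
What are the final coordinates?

Step 1: Scale → (-44, 36)
Step 2: Rotate 270° → (36, 44)
Step 3: Translate → (33, 39)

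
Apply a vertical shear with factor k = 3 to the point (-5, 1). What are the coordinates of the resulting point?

Shear matrix for vertical shear with factor k = 3:
[[1, 0], [3, 1]]
Result: (-5, 1) → (-5, -14)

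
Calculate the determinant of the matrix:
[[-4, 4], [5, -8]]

For a 2×2 matrix [[a, b], [c, d]], det = ad - bc
det = (-4)(-8) - (4)(5) = 32 - 20 = 12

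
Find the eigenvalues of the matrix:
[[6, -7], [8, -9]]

Characteristic equation: det(A - λI) = 0
λ² - (trace)λ + (det) = 0
trace = 6 + -9 = -3, det = (6)(-9) - (-7)(8) = 2
λ² - (-3)λ + (2) = 0
λ = (-3 ± √((-3)² - 4·(2))) / 2 = (-3 ± √1) / 2
Solving: λ = -2, -1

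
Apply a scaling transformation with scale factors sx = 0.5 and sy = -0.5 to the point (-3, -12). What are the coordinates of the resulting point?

Scaling matrix:
[[0.50, 0], [0, -0.50]]
Result: (-3 × 0.5, -12 × -0.5) = (-1.5, 6)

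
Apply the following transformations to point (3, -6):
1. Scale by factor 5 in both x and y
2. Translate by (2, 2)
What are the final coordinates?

Step 1: Scale (3, -6) by 5 → (15, -30)
Step 2: Translate by (2, 2) → (17, -28)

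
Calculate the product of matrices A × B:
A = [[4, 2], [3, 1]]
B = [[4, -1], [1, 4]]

Matrix multiplication:
C[0][0] = 4×4 + 2×1 = 18
C[0][1] = 4×-1 + 2×4 = 4
C[1][0] = 3×4 + 1×1 = 13
C[1][1] = 3×-1 + 1×4 = 1
Result: [[18, 4], [13, 1]]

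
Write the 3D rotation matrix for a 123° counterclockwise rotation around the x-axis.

Rotation matrix for counterclockwise 123° around x-axis:
cos(123°) = -0.5446, sin(123°) = 0.8387
Result: [[1, 0, 0], [0, -0.5446, -0.8387], [0, 0.8387, -0.5446]]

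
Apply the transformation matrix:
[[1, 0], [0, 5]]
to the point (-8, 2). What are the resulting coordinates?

Matrix multiplication:
[[1, 0], [0, 5]] × [-8, 2]ᵀ
= [(1)(-8) + (0)(2), (0)(-8) + (5)(2)]ᵀ
= [-8, 10]ᵀ
Result: (-8, 10)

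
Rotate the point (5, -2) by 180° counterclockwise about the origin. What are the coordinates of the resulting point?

Rotation matrix for 180°: [[cos 180°, -sin 180°], [sin 180°, cos 180°]] = [[-1, 0], [0, -1]]
[[-1, 0], [0, -1]] × [5, -2]ᵀ = [-5, 2]ᵀ
Result: (-5, 2)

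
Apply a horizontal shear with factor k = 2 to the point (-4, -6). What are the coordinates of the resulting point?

Shear matrix for horizontal shear with factor k = 2:
[[1, 2], [0, 1]]
Result: (-4, -6) → (-16, -6)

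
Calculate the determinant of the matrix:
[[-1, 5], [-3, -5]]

For a 2×2 matrix [[a, b], [c, d]], det = ad - bc
det = (-1)(-5) - (5)(-3) = 5 - -15 = 20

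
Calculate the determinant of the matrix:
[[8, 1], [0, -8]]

For a 2×2 matrix [[a, b], [c, d]], det = ad - bc
det = (8)(-8) - (1)(0) = -64 - 0 = -64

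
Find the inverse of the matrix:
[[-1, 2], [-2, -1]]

For [[a,b],[c,d]], inverse = (1/det)·[[d,-b],[-c,a]]
det = (-1)(-1) - (2)(-2) = 1 - -4 = 5
Inverse = (1/5)·[[-1, -2], [2, -1]]
= [[-1/5, -2/5], [2/5, -1/5]]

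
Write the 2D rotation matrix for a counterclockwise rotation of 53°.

Rotation matrix formula: [[cos θ, -sin θ], [sin θ, cos θ]]
For θ = 53°:
cos(53°) = 0.6018
sin(53°) = 0.7986
Result: [[0.6018, -0.7986], [0.7986, 0.6018]]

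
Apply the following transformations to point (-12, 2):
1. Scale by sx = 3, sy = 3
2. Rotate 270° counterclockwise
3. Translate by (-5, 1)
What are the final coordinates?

Step 1: Scale → (-36, 6)
Step 2: Rotate 270° → (6, 36)
Step 3: Translate → (1, 37)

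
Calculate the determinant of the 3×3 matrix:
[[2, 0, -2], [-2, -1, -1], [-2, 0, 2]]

Expansion along first row:
det = 2·det([[-1,-1],[0,2]]) - 0·det([[-2,-1],[-2,2]]) + -2·det([[-2,-1],[-2,0]])
    = 2·(-1·2 - -1·0) - 0·(-2·2 - -1·-2) + -2·(-2·0 - -1·-2)
    = 2·-2 - 0·-6 + -2·-2
    = -4 + 0 + 4 = 0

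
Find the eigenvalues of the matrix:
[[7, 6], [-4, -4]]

Characteristic equation: det(A - λI) = 0
λ² - (trace)λ + (det) = 0
trace = 7 + -4 = 3, det = (7)(-4) - (6)(-4) = -4
λ² - (3)λ + (-4) = 0
λ = (3 ± √((3)² - 4·(-4))) / 2 = (3 ± √25) / 2
Solving: λ = -1, 4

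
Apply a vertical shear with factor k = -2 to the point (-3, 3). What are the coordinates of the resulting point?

Shear matrix for vertical shear with factor k = -2:
[[1, 0], [-2, 1]]
Result: (-3, 3) → (-3, 9)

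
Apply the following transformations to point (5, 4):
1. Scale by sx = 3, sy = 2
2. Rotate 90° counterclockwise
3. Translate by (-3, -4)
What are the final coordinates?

Step 1: Scale → (15, 8)
Step 2: Rotate 90° → (-8, 15)
Step 3: Translate → (-11, 11)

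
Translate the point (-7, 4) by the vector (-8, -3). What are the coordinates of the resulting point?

Translation by (-8, -3) (homogeneous matrix [[1, 0, -8], [0, 1, -3], [0, 0, 1]]):
x' = -7 + -8 = -15
y' = 4 + -3 = 1
Result: (-15, 1)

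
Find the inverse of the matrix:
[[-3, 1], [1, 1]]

For [[a,b],[c,d]], inverse = (1/det)·[[d,-b],[-c,a]]
det = (-3)(1) - (1)(1) = -3 - 1 = -4
Inverse = (1/-4)·[[1, -1], [-1, -3]]
= [[-1/4, 1/4], [1/4, 3/4]]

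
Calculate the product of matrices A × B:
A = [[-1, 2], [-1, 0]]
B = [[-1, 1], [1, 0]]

Matrix multiplication:
C[0][0] = -1×-1 + 2×1 = 3
C[0][1] = -1×1 + 2×0 = -1
C[1][0] = -1×-1 + 0×1 = 1
C[1][1] = -1×1 + 0×0 = -1
Result: [[3, -1], [1, -1]]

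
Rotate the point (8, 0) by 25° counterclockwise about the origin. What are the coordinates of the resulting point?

Rotation matrix for 25°: [[cos 25°, -sin 25°], [sin 25°, cos 25°]] ≈ [[0.906308, -0.422618], [0.422618, 0.906308]]
[[0.906308, -0.422618], [0.422618, 0.906308]] × [8, 0]ᵀ ≈ [7.2505, 3.3809]ᵀ
Result: (7.2505, 3.3809)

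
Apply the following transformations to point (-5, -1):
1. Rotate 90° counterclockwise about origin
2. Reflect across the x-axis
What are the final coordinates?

Step 1: Rotate 90° → (1, -5)
Step 2: Reflect across x-axis → (1, 5)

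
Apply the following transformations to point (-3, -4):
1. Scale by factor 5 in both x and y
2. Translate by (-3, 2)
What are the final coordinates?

Step 1: Scale (-3, -4) by 5 → (-15, -20)
Step 2: Translate by (-3, 2) → (-18, -18)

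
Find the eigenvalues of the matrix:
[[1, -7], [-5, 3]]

Characteristic equation: det(A - λI) = 0
λ² - (trace)λ + (det) = 0
trace = 1 + 3 = 4, det = (1)(3) - (-7)(-5) = -32
λ² - (4)λ + (-32) = 0
λ = (4 ± √((4)² - 4·(-32))) / 2 = (4 ± √144) / 2
Solving: λ = -4, 8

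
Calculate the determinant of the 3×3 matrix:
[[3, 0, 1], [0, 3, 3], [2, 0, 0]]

Expansion along first row:
det = 3·det([[3,3],[0,0]]) - 0·det([[0,3],[2,0]]) + 1·det([[0,3],[2,0]])
    = 3·(3·0 - 3·0) - 0·(0·0 - 3·2) + 1·(0·0 - 3·2)
    = 3·0 - 0·-6 + 1·-6
    = 0 + 0 + -6 = -6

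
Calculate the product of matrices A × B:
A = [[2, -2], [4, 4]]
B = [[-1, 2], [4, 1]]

Matrix multiplication:
C[0][0] = 2×-1 + -2×4 = -10
C[0][1] = 2×2 + -2×1 = 2
C[1][0] = 4×-1 + 4×4 = 12
C[1][1] = 4×2 + 4×1 = 12
Result: [[-10, 2], [12, 12]]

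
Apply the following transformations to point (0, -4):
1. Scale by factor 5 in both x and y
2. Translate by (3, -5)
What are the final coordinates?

Step 1: Scale (0, -4) by 5 → (0, -20)
Step 2: Translate by (3, -5) → (3, -25)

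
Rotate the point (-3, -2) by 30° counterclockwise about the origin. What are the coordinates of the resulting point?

Rotation matrix for 30°: [[cos 30°, -sin 30°], [sin 30°, cos 30°]] ≈ [[0.866025, -0.500000], [0.500000, 0.866025]]
[[0.866025, -0.500000], [0.500000, 0.866025]] × [-3, -2]ᵀ ≈ [-1.5981, -3.2321]ᵀ
Result: (-1.5981, -3.2321)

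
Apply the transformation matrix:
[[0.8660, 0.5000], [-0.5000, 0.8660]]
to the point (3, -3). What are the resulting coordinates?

Matrix multiplication:
[[0.8660, 0.5000], [-0.5000, 0.8660]] × [3, -3]ᵀ
= [(0.8660)(3) + (0.5000)(-3), (-0.5000)(3) + (0.8660)(-3)]ᵀ
= [1.0980, -4.0980]ᵀ
Result: (1.0980, -4.0980)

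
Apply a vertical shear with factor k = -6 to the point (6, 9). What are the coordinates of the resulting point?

Shear matrix for vertical shear with factor k = -6:
[[1, 0], [-6, 1]]
Result: (6, 9) → (6, -27)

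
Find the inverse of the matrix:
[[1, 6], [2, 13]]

For [[a,b],[c,d]], inverse = (1/det)·[[d,-b],[-c,a]]
det = (1)(13) - (6)(2) = 13 - 12 = 1
Inverse = [[13, -6], [-2, 1]]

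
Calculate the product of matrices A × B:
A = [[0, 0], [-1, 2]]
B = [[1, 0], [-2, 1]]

Matrix multiplication:
C[0][0] = 0×1 + 0×-2 = 0
C[0][1] = 0×0 + 0×1 = 0
C[1][0] = -1×1 + 2×-2 = -5
C[1][1] = -1×0 + 2×1 = 2
Result: [[0, 0], [-5, 2]]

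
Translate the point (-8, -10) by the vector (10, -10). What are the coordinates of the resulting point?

Translation by (10, -10) (homogeneous matrix [[1, 0, 10], [0, 1, -10], [0, 0, 1]]):
x' = -8 + 10 = 2
y' = -10 + -10 = -20
Result: (2, -20)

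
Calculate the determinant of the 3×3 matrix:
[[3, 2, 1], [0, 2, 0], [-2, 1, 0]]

Expansion along first row:
det = 3·det([[2,0],[1,0]]) - 2·det([[0,0],[-2,0]]) + 1·det([[0,2],[-2,1]])
    = 3·(2·0 - 0·1) - 2·(0·0 - 0·-2) + 1·(0·1 - 2·-2)
    = 3·0 - 2·0 + 1·4
    = 0 + 0 + 4 = 4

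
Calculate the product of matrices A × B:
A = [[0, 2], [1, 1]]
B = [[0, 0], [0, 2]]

Matrix multiplication:
C[0][0] = 0×0 + 2×0 = 0
C[0][1] = 0×0 + 2×2 = 4
C[1][0] = 1×0 + 1×0 = 0
C[1][1] = 1×0 + 1×2 = 2
Result: [[0, 4], [0, 2]]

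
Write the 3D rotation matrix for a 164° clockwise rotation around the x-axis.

Rotation matrix for clockwise 164° around x-axis:
A clockwise rotation by 164° is a counterclockwise rotation by -164°.
cos(-164°) = -0.9613, sin(-164°) = -0.2756
Result: [[1, 0, 0], [0, -0.9613, 0.2756], [0, -0.2756, -0.9613]]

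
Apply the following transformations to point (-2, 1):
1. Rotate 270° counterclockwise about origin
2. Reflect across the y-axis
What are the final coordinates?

Step 1: Rotate 270° → (1, 2)
Step 2: Reflect across y-axis → (-1, 2)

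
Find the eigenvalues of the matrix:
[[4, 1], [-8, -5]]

Characteristic equation: det(A - λI) = 0
λ² - (trace)λ + (det) = 0
trace = 4 + -5 = -1, det = (4)(-5) - (1)(-8) = -12
λ² - (-1)λ + (-12) = 0
λ = (-1 ± √((-1)² - 4·(-12))) / 2 = (-1 ± √49) / 2
Solving: λ = -4, 3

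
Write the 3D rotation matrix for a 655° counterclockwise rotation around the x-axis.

Rotation matrix for counterclockwise 655° around x-axis:
cos(655°) = 0.4226, sin(655°) = -0.9063
Result: [[1, 0, 0], [0, 0.4226, 0.9063], [0, -0.9063, 0.4226]]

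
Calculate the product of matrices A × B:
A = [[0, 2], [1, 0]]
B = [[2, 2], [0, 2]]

Matrix multiplication:
C[0][0] = 0×2 + 2×0 = 0
C[0][1] = 0×2 + 2×2 = 4
C[1][0] = 1×2 + 0×0 = 2
C[1][1] = 1×2 + 0×2 = 2
Result: [[0, 4], [2, 2]]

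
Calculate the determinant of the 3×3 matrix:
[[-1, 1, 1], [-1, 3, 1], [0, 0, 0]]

Expansion along first row:
det = -1·det([[3,1],[0,0]]) - 1·det([[-1,1],[0,0]]) + 1·det([[-1,3],[0,0]])
    = -1·(3·0 - 1·0) - 1·(-1·0 - 1·0) + 1·(-1·0 - 3·0)
    = -1·0 - 1·0 + 1·0
    = 0 + 0 + 0 = 0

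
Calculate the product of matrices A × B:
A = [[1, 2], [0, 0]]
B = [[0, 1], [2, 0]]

Matrix multiplication:
C[0][0] = 1×0 + 2×2 = 4
C[0][1] = 1×1 + 2×0 = 1
C[1][0] = 0×0 + 0×2 = 0
C[1][1] = 0×1 + 0×0 = 0
Result: [[4, 1], [0, 0]]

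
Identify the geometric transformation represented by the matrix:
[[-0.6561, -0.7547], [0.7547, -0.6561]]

This matrix represents: rotation by 131° counterclockwise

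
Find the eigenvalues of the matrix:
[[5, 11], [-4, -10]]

Characteristic equation: det(A - λI) = 0
λ² - (trace)λ + (det) = 0
trace = 5 + -10 = -5, det = (5)(-10) - (11)(-4) = -6
λ² - (-5)λ + (-6) = 0
λ = (-5 ± √((-5)² - 4·(-6))) / 2 = (-5 ± √49) / 2
Solving: λ = -6, 1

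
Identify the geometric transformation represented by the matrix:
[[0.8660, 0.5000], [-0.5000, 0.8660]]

This matrix represents: rotation by 330° counterclockwise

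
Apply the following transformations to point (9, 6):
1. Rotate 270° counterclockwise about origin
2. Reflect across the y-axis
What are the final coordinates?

Step 1: Rotate 270° → (6, -9)
Step 2: Reflect across y-axis → (-6, -9)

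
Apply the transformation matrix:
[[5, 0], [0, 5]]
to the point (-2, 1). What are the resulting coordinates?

Matrix multiplication:
[[5, 0], [0, 5]] × [-2, 1]ᵀ
= [(5)(-2) + (0)(1), (0)(-2) + (5)(1)]ᵀ
= [-10, 5]ᵀ
Result: (-10, 5)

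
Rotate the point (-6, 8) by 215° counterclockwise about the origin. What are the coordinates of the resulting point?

Rotation matrix for 215°: [[cos 215°, -sin 215°], [sin 215°, cos 215°]] ≈ [[-0.819152, 0.573576], [-0.573576, -0.819152]]
[[-0.819152, 0.573576], [-0.573576, -0.819152]] × [-6, 8]ᵀ ≈ [9.5035, -3.1118]ᵀ
Result: (9.5035, -3.1118)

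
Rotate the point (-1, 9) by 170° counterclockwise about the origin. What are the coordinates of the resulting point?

Rotation matrix for 170°: [[cos 170°, -sin 170°], [sin 170°, cos 170°]] ≈ [[-0.984808, -0.173648], [0.173648, -0.984808]]
[[-0.984808, -0.173648], [0.173648, -0.984808]] × [-1, 9]ᵀ ≈ [-0.5780, -9.0369]ᵀ
Result: (-0.5780, -9.0369)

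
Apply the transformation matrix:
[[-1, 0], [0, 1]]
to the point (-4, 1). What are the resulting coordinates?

Matrix multiplication:
[[-1, 0], [0, 1]] × [-4, 1]ᵀ
= [(-1)(-4) + (0)(1), (0)(-4) + (1)(1)]ᵀ
= [4, 1]ᵀ
Result: (4, 1)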